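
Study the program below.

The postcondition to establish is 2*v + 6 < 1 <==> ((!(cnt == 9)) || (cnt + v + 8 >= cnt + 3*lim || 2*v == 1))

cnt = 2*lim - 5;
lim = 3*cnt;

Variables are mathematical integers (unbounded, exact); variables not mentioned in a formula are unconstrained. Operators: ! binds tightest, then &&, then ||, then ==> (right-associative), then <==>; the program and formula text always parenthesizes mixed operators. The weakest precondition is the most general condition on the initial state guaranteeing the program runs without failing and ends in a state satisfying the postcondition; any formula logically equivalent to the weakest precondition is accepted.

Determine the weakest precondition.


Working backward. After the program, the postcondition 2*v + 6 < 1 <==> ((!(cnt == 9)) || (cnt + v + 8 >= cnt + 3*lim || 2*v == 1)) must hold; in canonical form it is 2*v < -5 <==> ((!(cnt == 9)) || v >= 3*lim - 8 || 2*v == 1).
Before lim := 3*cnt: 2*v < -5 <==> ((!(cnt == 9)) || v >= 9*cnt - 8 || 2*v == 1)
Before cnt := 2*lim - 5: 2*v < -5 <==> ((!(2*lim == 14)) || v >= 18*lim - 53 || 2*v == 1)
Answer: WP = 2*v < -5 <==> ((!(2*lim == 14)) || v >= 18*lim - 53 || 2*v == 1)


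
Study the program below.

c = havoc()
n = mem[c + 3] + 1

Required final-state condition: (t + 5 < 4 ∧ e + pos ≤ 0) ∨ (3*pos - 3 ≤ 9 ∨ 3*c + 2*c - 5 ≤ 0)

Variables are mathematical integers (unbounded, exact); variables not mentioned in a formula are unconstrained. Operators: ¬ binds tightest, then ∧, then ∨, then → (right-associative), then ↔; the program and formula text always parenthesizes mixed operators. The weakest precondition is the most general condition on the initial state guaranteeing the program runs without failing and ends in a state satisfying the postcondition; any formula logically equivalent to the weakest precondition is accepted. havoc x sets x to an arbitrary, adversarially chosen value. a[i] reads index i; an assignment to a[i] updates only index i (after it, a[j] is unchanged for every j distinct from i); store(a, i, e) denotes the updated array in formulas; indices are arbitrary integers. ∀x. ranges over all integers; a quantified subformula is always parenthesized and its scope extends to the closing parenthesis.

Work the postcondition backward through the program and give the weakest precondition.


Working backward. After the program, the postcondition (t + 5 < 4 ∧ e + pos ≤ 0) ∨ (3*pos - 3 ≤ 9 ∨ 3*c + 2*c - 5 ≤ 0) must hold; in canonical form it is (t < -1 ∧ e + pos ≤ 0) ∨ 3*pos ≤ 12 ∨ 5*c ≤ 5.
Before n := mem[c + 3] + 1: (t < -1 ∧ e + pos ≤ 0) ∨ 3*pos ≤ 12 ∨ 5*c ≤ 5
Before havoc c: ∀c_1. ((t < -1 ∧ e + pos ≤ 0) ∨ 3*pos ≤ 12 ∨ 5*c_1 ≤ 5)
Answer: WP = ∀c_1. ((t < -1 ∧ e + pos ≤ 0) ∨ 3*pos ≤ 12 ∨ 5*c_1 ≤ 5)


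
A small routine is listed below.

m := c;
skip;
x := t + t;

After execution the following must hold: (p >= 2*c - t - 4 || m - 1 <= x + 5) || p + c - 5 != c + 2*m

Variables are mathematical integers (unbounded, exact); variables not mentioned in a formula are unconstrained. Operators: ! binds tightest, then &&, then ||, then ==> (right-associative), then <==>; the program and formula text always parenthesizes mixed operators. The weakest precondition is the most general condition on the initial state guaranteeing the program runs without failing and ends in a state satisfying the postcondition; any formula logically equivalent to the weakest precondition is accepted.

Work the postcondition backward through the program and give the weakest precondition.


Working backward. After the program, the postcondition (p >= 2*c - t - 4 || m - 1 <= x + 5) || p + c - 5 != c + 2*m must hold; in canonical form it is p + t >= 2*c - 4 || m <= x + 6 || p != 2*m + 5.
Before x := t + t: p + t >= 2*c - 4 || m <= 2*t + 6 || p != 2*m + 5
Before skip: p + t >= 2*c - 4 || m <= 2*t + 6 || p != 2*m + 5
Before m := c: p + t >= 2*c - 4 || c <= 2*t + 6 || p != 2*c + 5
Answer: WP = p + t >= 2*c - 4 || c <= 2*t + 6 || p != 2*c + 5


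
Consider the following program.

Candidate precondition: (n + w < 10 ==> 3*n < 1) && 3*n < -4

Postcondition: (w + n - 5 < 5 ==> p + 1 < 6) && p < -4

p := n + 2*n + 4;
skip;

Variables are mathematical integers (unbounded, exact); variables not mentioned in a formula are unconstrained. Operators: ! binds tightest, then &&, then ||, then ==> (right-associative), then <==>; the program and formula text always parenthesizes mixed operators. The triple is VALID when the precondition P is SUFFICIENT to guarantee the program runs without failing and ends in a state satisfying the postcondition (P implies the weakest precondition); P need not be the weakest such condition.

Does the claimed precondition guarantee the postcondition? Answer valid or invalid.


Working backward. After the program, the postcondition (w + n - 5 < 5 ==> p + 1 < 6) && p < -4 must hold; in canonical form it is (n + w < 10 ==> p < 5) && p < -4.
Before skip: (n + w < 10 ==> p < 5) && p < -4
Before p := n + 2*n + 4: (n + w < 10 ==> 3*n < 1) && 3*n < -8
The weakest precondition is (n + w < 10 ==> 3*n < 1) && 3*n < -8.
Check whether (n + w < 10 ==> 3*n < 1) && 3*n < -4 implies it.
Countermodel: at the initial state n = -2, w = 11, the precondition holds but the weakest precondition fails.
Answer: invalid


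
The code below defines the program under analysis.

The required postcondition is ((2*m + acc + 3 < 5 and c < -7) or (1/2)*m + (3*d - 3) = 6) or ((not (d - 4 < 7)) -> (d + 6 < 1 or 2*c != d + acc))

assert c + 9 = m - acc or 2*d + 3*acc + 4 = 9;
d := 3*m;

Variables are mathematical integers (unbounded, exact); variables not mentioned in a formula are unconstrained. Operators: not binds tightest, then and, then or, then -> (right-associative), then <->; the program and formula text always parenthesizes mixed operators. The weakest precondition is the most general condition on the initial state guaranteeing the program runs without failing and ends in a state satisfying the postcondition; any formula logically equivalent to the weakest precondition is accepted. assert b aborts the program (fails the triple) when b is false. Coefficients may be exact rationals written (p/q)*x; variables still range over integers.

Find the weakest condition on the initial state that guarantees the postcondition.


Working backward. After the program, the postcondition ((2*m + acc + 3 < 5 and c < -7) or (1/2)*m + (3*d - 3) = 6) or ((not (d - 4 < 7)) -> (d + 6 < 1 or 2*c != d + acc)) must hold; in canonical form it is (acc + 2*m < 2 and c < -7) or 3*d + (1/2)*m = 9 or ((not (d < 11)) -> (d < -5 or 2*c != acc + d)).
Before d := 3*m: (acc + 2*m < 2 and c < -7) or (19/2)*m = 9 or ((not (3*m < 11)) -> (3*m < -5 or 2*c != acc + 3*m))
Before assert c + 9 = m - acc or 2*d + 3*acc + 4 = 9: (acc + c = m - 9 or 3*acc + 2*d = 5) and ((acc + 2*m < 2 and c < -7) or (19/2)*m = 9 or ((not (3*m < 11)) -> (3*m < -5 or 2*c != acc + 3*m)))
Answer: WP = (acc + c = m - 9 or 3*acc + 2*d = 5) and ((acc + 2*m < 2 and c < -7) or (19/2)*m = 9 or ((not (3*m < 11)) -> (3*m < -5 or 2*c != acc + 3*m)))


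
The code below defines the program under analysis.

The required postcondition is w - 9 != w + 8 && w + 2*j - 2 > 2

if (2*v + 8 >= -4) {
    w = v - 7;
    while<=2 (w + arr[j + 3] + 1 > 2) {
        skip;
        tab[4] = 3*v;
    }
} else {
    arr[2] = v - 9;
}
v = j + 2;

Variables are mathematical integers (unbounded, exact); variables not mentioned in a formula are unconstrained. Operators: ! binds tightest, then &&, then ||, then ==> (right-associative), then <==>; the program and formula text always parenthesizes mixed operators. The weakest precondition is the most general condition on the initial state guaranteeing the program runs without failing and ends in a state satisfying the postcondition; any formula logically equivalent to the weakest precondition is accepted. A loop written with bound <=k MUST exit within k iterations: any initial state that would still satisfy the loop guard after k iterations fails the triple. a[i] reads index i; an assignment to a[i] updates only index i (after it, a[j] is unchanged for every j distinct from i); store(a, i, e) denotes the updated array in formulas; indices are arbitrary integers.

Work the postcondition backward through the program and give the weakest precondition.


Working backward. After the program, the postcondition w - 9 != w + 8 && w + 2*j - 2 > 2 must hold; in canonical form it is 2*j + w > 4.
Before v := j + 2: 2*j + w > 4
Then branch requires (arr[j + 3] + v > 8 ==> ((arr[j + 3] + v > 8 ==> ((!(arr[j + 3] + v > 8)) && 2*j + v > 11)) && ((!(arr[j + 3] + v > 8)) ==> 2*j + v > 11))) && ((!(arr[j + 3] + v > 8)) ==> 2*j + v > 11); else branch requires 2*j + w > 4.
Before the if: (2*v >= -12 ==> ((arr[j + 3] + v > 8 ==> ((arr[j + 3] + v > 8 ==> ((!(arr[j + 3] + v > 8)) && 2*j + v > 11)) && ((!(arr[j + 3] + v > 8)) ==> 2*j + v > 11))) && ((!(arr[j + 3] + v > 8)) ==> 2*j + v > 11))) && ((!(2*v >= -12)) ==> 2*j + w > 4)
Answer: WP = (2*v >= -12 ==> ((arr[j + 3] + v > 8 ==> ((arr[j + 3] + v > 8 ==> ((!(arr[j + 3] + v > 8)) && 2*j + v > 11)) && ((!(arr[j + 3] + v > 8)) ==> 2*j + v > 11))) && ((!(arr[j + 3] + v > 8)) ==> 2*j + v > 11))) && ((!(2*v >= -12)) ==> 2*j + w > 4)


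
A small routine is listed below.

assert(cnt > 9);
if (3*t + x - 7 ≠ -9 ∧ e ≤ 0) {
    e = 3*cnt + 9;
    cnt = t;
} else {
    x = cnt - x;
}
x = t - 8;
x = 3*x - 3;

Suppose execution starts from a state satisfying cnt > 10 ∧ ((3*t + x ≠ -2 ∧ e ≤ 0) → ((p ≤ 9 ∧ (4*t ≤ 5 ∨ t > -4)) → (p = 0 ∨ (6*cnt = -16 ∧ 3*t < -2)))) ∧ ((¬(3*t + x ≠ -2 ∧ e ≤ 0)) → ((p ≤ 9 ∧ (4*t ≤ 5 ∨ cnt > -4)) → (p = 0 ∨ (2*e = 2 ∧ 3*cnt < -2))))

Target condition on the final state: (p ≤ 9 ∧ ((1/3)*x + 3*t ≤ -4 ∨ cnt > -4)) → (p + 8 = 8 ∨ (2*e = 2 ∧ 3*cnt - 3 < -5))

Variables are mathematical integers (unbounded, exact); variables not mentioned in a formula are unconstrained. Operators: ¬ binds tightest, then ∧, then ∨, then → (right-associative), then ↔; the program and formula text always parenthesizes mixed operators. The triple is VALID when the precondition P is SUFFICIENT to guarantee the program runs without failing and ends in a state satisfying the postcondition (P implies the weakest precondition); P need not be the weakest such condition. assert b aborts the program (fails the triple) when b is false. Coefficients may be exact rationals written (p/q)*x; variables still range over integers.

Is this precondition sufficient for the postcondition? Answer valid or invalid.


Working backward. After the program, the postcondition (p ≤ 9 ∧ ((1/3)*x + 3*t ≤ -4 ∨ cnt > -4)) → (p + 8 = 8 ∨ (2*e = 2 ∧ 3*cnt - 3 < -5)) must hold; in canonical form it is (p ≤ 9 ∧ (3*t + (1/3)*x ≤ -4 ∨ cnt > -4)) → (p = 0 ∨ (2*e = 2 ∧ 3*cnt < -2)).
Before x := 3*x - 3: (p ≤ 9 ∧ (3*t + x ≤ -3 ∨ cnt > -4)) → (p = 0 ∨ (2*e = 2 ∧ 3*cnt < -2))
Before x := t - 8: (p ≤ 9 ∧ (4*t ≤ 5 ∨ cnt > -4)) → (p = 0 ∨ (2*e = 2 ∧ 3*cnt < -2))
Then branch requires (p ≤ 9 ∧ (4*t ≤ 5 ∨ t > -4)) → (p = 0 ∨ (6*cnt = -16 ∧ 3*t < -2)); else branch requires (p ≤ 9 ∧ (4*t ≤ 5 ∨ cnt > -4)) → (p = 0 ∨ (2*e = 2 ∧ 3*cnt < -2)).
Before the if: ((3*t + x ≠ -2 ∧ e ≤ 0) → ((p ≤ 9 ∧ (4*t ≤ 5 ∨ t > -4)) → (p = 0 ∨ (6*cnt = -16 ∧ 3*t < -2)))) ∧ ((¬(3*t + x ≠ -2 ∧ e ≤ 0)) → ((p ≤ 9 ∧ (4*t ≤ 5 ∨ cnt > -4)) → (p = 0 ∨ (2*e = 2 ∧ 3*cnt < -2))))
Before assert cnt > 9: cnt > 9 ∧ ((3*t + x ≠ -2 ∧ e ≤ 0) → ((p ≤ 9 ∧ (4*t ≤ 5 ∨ t > -4)) → (p = 0 ∨ (6*cnt = -16 ∧ 3*t < -2)))) ∧ ((¬(3*t + x ≠ -2 ∧ e ≤ 0)) → ((p ≤ 9 ∧ (4*t ≤ 5 ∨ cnt > -4)) → (p = 0 ∨ (2*e = 2 ∧ 3*cnt < -2))))
The weakest precondition is cnt > 9 ∧ ((3*t + x ≠ -2 ∧ e ≤ 0) → ((p ≤ 9 ∧ (4*t ≤ 5 ∨ t > -4)) → (p = 0 ∨ (6*cnt = -16 ∧ 3*t < -2)))) ∧ ((¬(3*t + x ≠ -2 ∧ e ≤ 0)) → ((p ≤ 9 ∧ (4*t ≤ 5 ∨ cnt > -4)) → (p = 0 ∨ (2*e = 2 ∧ 3*cnt < -2)))).
Check whether cnt > 10 ∧ ((3*t + x ≠ -2 ∧ e ≤ 0) → ((p ≤ 9 ∧ (4*t ≤ 5 ∨ t > -4)) → (p = 0 ∨ (6*cnt = -16 ∧ 3*t < -2)))) ∧ ((¬(3*t + x ≠ -2 ∧ e ≤ 0)) → ((p ≤ 9 ∧ (4*t ≤ 5 ∨ cnt > -4)) → (p = 0 ∨ (2*e = 2 ∧ 3*cnt < -2)))) implies it.
Every state satisfying the precondition satisfies the weakest precondition: the implication holds.
Answer: valid


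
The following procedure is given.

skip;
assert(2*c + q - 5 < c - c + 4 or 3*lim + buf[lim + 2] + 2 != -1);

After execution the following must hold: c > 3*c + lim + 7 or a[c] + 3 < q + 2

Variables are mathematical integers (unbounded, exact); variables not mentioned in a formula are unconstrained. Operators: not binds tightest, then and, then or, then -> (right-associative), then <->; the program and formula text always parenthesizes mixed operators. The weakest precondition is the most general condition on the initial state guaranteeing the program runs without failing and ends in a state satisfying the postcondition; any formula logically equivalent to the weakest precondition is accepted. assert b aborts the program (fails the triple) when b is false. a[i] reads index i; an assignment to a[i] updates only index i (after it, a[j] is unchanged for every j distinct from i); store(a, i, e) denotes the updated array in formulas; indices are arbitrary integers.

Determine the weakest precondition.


Working backward. After the program, the postcondition c > 3*c + lim + 7 or a[c] + 3 < q + 2 must hold; in canonical form it is 2*c + lim < -7 or a[c] < q - 1.
Before assert 2*c + q - 5 < c - c + 4 or 3*lim + buf[lim + 2] + 2 != -1: (2*c + q < 9 or buf[lim + 2] + 3*lim != -3) and (2*c + lim < -7 or a[c] < q - 1)
Before skip: (2*c + q < 9 or buf[lim + 2] + 3*lim != -3) and (2*c + lim < -7 or a[c] < q - 1)
Answer: WP = (2*c + q < 9 or buf[lim + 2] + 3*lim != -3) and (2*c + lim < -7 or a[c] < q - 1)


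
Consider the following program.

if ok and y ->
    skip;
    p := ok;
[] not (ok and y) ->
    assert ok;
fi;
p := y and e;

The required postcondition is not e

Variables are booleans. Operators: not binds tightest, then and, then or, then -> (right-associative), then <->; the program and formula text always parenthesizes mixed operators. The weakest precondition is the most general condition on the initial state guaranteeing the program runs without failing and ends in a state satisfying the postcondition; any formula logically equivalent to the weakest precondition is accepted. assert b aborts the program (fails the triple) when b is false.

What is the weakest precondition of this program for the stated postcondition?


Working backward. After the program, not e must hold.
Before p := y and e: not e
Then branch requires not e; else branch requires ok and (not e).
Before the if: ((ok and y) -> (not e)) and ((not (ok and y)) -> (ok and (not e)))
Answer: WP = ((ok and y) -> (not e)) and ((not (ok and y)) -> (ok and (not e)))


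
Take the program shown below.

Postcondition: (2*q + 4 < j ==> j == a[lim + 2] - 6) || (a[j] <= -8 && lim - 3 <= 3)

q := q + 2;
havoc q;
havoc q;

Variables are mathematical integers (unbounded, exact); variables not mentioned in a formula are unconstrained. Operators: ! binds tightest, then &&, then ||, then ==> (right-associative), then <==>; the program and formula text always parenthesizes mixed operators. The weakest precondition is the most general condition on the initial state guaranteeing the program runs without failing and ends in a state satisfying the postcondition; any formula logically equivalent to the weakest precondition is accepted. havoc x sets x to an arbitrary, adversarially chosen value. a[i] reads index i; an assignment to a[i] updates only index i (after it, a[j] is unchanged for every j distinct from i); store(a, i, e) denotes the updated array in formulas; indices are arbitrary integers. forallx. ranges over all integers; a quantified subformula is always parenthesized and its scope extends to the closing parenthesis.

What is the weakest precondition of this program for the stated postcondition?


Working backward. After the program, the postcondition (2*q + 4 < j ==> j == a[lim + 2] - 6) || (a[j] <= -8 && lim - 3 <= 3) must hold; in canonical form it is (2*q < j - 4 ==> j == a[lim + 2] - 6) || (a[j] <= -8 && lim <= 6).
Before havoc q: forall q_1. ((2*q_1 < j - 4 ==> j == a[lim + 2] - 6) || (a[j] <= -8 && lim <= 6))
Before havoc q: forall q_1. ((2*q_1 < j - 4 ==> j == a[lim + 2] - 6) || (a[j] <= -8 && lim <= 6))
Before q := q + 2: forall q_1. ((2*q_1 < j - 4 ==> j == a[lim + 2] - 6) || (a[j] <= -8 && lim <= 6))
Answer: WP = forall q_1. ((2*q_1 < j - 4 ==> j == a[lim + 2] - 6) || (a[j] <= -8 && lim <= 6))


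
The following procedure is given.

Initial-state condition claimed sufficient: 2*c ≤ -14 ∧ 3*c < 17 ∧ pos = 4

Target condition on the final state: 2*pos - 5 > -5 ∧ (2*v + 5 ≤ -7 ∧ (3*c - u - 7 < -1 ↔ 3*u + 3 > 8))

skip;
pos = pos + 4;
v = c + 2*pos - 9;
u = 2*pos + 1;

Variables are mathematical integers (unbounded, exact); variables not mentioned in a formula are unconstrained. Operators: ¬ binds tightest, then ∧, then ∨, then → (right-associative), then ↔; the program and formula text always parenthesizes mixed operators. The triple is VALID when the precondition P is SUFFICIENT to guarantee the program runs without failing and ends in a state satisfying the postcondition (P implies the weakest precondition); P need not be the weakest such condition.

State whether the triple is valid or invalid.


Working backward. After the program, the postcondition 2*pos - 5 > -5 ∧ (2*v + 5 ≤ -7 ∧ (3*c - u - 7 < -1 ↔ 3*u + 3 > 8)) must hold; in canonical form it is 2*pos > 0 ∧ 2*v ≤ -12 ∧ (3*c < u + 6 ↔ 3*u > 5).
Before u := 2*pos + 1: 2*pos > 0 ∧ 2*v ≤ -12 ∧ (3*c < 2*pos + 7 ↔ 6*pos > 2)
Before v := c + 2*pos - 9: 2*pos > 0 ∧ 2*c + 4*pos ≤ 6 ∧ (3*c < 2*pos + 7 ↔ 6*pos > 2)
Before pos := pos + 4: 2*pos > -8 ∧ 2*c + 4*pos ≤ -10 ∧ (3*c < 2*pos + 15 ↔ 6*pos > -22)
Before skip: 2*pos > -8 ∧ 2*c + 4*pos ≤ -10 ∧ (3*c < 2*pos + 15 ↔ 6*pos > -22)
The weakest precondition is 2*pos > -8 ∧ 2*c + 4*pos ≤ -10 ∧ (3*c < 2*pos + 15 ↔ 6*pos > -22).
Check whether 2*c ≤ -14 ∧ 3*c < 17 ∧ pos = 4 implies it.
Countermodel: at the initial state c = -7, pos = 4, the precondition holds but the weakest precondition fails.
Answer: invalid


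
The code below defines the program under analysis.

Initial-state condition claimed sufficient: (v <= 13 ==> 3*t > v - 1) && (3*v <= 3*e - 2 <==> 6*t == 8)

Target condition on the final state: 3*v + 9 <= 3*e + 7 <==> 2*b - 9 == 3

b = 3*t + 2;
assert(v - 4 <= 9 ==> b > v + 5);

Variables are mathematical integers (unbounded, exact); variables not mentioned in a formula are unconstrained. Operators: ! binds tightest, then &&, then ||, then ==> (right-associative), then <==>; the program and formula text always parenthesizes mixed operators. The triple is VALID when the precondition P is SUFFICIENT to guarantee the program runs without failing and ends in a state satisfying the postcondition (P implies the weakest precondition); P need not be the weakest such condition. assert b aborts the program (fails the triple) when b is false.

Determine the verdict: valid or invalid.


Working backward. After the program, the postcondition 3*v + 9 <= 3*e + 7 <==> 2*b - 9 == 3 must hold; in canonical form it is 3*v <= 3*e - 2 <==> 2*b == 12.
Before assert v - 4 <= 9 ==> b > v + 5: (v <= 13 ==> b > v + 5) && (3*v <= 3*e - 2 <==> 2*b == 12)
Before b := 3*t + 2: (v <= 13 ==> 3*t > v + 3) && (3*v <= 3*e - 2 <==> 6*t == 8)
The weakest precondition is (v <= 13 ==> 3*t > v + 3) && (3*v <= 3*e - 2 <==> 6*t == 8).
Check whether (v <= 13 ==> 3*t > v - 1) && (3*v <= 3*e - 2 <==> 6*t == 8) implies it.
Countermodel: at the initial state e = 0, t = 0, v = 0, the precondition holds but the weakest precondition fails.
Answer: invalid


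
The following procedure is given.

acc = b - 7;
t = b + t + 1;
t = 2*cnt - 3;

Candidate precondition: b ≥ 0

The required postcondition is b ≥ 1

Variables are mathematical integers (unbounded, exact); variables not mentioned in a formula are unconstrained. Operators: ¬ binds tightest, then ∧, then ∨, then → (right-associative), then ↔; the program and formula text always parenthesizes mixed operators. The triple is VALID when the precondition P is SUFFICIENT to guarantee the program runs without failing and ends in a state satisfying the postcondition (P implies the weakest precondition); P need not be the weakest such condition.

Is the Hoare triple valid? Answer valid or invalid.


Working backward. After the program, b ≥ 1 must hold.
Before t := 2*cnt - 3: b ≥ 1
Before t := b + t + 1: b ≥ 1
Before acc := b - 7: b ≥ 1
The weakest precondition is b ≥ 1.
Check whether b ≥ 0 implies it.
Countermodel: at the initial state b = 0, the precondition holds but the weakest precondition fails.
Answer: invalid


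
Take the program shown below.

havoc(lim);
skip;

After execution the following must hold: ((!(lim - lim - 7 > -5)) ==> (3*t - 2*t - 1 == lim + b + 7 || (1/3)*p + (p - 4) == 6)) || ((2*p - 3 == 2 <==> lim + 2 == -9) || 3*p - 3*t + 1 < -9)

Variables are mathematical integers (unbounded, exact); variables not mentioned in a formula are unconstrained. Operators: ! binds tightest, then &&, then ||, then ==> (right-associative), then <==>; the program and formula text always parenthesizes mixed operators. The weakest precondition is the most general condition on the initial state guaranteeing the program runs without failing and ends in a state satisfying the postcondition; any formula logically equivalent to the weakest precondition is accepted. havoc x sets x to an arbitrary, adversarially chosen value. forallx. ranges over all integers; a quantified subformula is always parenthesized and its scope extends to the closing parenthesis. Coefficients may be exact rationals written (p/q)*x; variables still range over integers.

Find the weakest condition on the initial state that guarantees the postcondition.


Working backward. After the program, the postcondition ((!(lim - lim - 7 > -5)) ==> (3*t - 2*t - 1 == lim + b + 7 || (1/3)*p + (p - 4) == 6)) || ((2*p - 3 == 2 <==> lim + 2 == -9) || 3*p - 3*t + 1 < -9) must hold; in canonical form it is t == b + lim + 8 || (4/3)*p == 10 || (2*p == 5 <==> lim == -11) || 3*p < 3*t - 10.
Before skip: t == b + lim + 8 || (4/3)*p == 10 || (2*p == 5 <==> lim == -11) || 3*p < 3*t - 10
Before havoc lim: forall lim_1. (t == b + lim_1 + 8 || (4/3)*p == 10 || (2*p == 5 <==> lim_1 == -11) || 3*p < 3*t - 10)
Answer: WP = forall lim_1. (t == b + lim_1 + 8 || (4/3)*p == 10 || (2*p == 5 <==> lim_1 == -11) || 3*p < 3*t - 10)


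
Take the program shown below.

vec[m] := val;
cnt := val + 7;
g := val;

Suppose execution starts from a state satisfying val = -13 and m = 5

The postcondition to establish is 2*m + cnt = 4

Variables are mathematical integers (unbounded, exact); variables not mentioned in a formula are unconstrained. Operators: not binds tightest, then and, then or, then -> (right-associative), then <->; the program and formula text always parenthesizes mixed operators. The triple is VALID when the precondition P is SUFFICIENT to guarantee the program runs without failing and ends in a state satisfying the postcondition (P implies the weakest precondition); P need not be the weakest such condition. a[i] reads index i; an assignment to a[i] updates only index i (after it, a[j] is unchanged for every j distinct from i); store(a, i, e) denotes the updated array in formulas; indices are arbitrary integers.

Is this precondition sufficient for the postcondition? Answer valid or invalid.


Working backward. After the program, the postcondition 2*m + cnt = 4 must hold; in canonical form it is cnt + 2*m = 4.
Before g := val: cnt + 2*m = 4
Before cnt := val + 7: 2*m + val = -3
Before vec[m] := val: 2*m + val = -3
The weakest precondition is 2*m + val = -3.
Check whether val = -13 and m = 5 implies it.
Every state satisfying the precondition satisfies the weakest precondition: the implication holds.
Answer: valid


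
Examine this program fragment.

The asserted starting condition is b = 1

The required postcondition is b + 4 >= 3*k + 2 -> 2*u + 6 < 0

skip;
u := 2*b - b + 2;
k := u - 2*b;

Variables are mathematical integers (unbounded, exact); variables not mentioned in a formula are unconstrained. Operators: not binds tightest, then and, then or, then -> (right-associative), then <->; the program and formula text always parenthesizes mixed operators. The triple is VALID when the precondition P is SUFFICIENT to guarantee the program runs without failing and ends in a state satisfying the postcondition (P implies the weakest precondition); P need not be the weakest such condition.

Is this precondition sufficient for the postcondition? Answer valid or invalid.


Working backward. After the program, the postcondition b + 4 >= 3*k + 2 -> 2*u + 6 < 0 must hold; in canonical form it is b >= 3*k - 2 -> 2*u < -6.
Before k := u - 2*b: 7*b >= 3*u - 2 -> 2*u < -6
Before u := 2*b - b + 2: 4*b >= 4 -> 2*b < -10
Before skip: 4*b >= 4 -> 2*b < -10
The weakest precondition is 4*b >= 4 -> 2*b < -10.
Check whether b = 1 implies it.
Countermodel: at the initial state b = 1, the precondition holds but the weakest precondition fails.
Answer: invalid


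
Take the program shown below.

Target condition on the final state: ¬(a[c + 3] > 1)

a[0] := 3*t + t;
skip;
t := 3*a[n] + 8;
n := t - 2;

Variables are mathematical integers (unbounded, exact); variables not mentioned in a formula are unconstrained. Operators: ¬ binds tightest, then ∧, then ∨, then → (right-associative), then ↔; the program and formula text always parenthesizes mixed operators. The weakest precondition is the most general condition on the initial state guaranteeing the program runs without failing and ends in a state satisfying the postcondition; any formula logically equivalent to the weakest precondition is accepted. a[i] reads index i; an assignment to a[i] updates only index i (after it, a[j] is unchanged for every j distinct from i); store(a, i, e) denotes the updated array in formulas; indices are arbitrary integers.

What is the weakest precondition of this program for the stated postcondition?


Working backward. After the program, ¬(a[c + 3] > 1) must hold.
Before n := t - 2: ¬(a[c + 3] > 1)
Before t := 3*a[n] + 8: ¬(a[c + 3] > 1)
Before skip: ¬(a[c + 3] > 1)
Before a[0] := 3*t + t: ¬(store(a, 0, 4*t)[c + 3] > 1)
Answer: WP = ¬(store(a, 0, 4*t)[c + 3] > 1)


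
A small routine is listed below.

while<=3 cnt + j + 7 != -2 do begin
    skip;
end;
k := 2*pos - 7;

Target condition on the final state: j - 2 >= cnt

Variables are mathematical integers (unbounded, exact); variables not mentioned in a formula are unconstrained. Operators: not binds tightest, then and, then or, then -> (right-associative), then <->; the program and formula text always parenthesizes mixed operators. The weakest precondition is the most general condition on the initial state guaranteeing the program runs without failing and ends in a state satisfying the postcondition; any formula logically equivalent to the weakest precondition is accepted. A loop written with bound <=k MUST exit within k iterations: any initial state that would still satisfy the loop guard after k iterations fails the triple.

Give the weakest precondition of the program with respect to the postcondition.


Working backward. After the program, the postcondition j - 2 >= cnt must hold; in canonical form it is j >= cnt + 2.
Before k := 2*pos - 7: j >= cnt + 2
Before the loop (bound <=3), unroll the exhaustion recursion (WP_0 = exit-now case; WP_j = one more guarded iteration, up to j = 3):
  WP_0: (not (cnt + j != -9)) and j >= cnt + 2
  WP_1: (cnt + j != -9 -> ((not (cnt + j != -9)) and j >= cnt + 2)) and ((not (cnt + j != -9)) -> j >= cnt + 2)
  WP_2: (cnt + j != -9 -> ((cnt + j != -9 -> ((not (cnt + j != -9)) and j >= cnt + 2)) and ((not (cnt + j != -9)) -> j >= cnt + 2))) and ((not (cnt + j != -9)) -> j >= cnt + 2)
  WP_3: (cnt + j != -9 -> ((cnt + j != -9 -> ((cnt + j != -9 -> ((not (cnt + j != -9)) and j >= cnt + 2)) and ((not (cnt + j != -9)) -> j >= cnt + 2))) and ((not (cnt + j != -9)) -> j >= cnt + 2))) and ((not (cnt + j != -9)) -> j >= cnt + 2)
So before the loop: (cnt + j != -9 -> ((cnt + j != -9 -> ((cnt + j != -9 -> ((not (cnt + j != -9)) and j >= cnt + 2)) and ((not (cnt + j != -9)) -> j >= cnt + 2))) and ((not (cnt + j != -9)) -> j >= cnt + 2))) and ((not (cnt + j != -9)) -> j >= cnt + 2)
Answer: WP = (cnt + j != -9 -> ((cnt + j != -9 -> ((cnt + j != -9 -> ((not (cnt + j != -9)) and j >= cnt + 2)) and ((not (cnt + j != -9)) -> j >= cnt + 2))) and ((not (cnt + j != -9)) -> j >= cnt + 2))) and ((not (cnt + j != -9)) -> j >= cnt + 2)


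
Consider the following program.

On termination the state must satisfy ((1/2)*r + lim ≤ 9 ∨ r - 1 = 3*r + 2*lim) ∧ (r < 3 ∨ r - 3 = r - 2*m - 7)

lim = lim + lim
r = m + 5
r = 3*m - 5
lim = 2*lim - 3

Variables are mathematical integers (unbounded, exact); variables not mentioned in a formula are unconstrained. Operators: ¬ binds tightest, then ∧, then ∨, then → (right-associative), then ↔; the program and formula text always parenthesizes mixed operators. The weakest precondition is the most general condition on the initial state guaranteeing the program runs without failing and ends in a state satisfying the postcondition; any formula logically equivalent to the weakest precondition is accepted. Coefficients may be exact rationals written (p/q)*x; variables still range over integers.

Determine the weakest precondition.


Working backward. After the program, the postcondition ((1/2)*r + lim ≤ 9 ∨ r - 1 = 3*r + 2*lim) ∧ (r < 3 ∨ r - 3 = r - 2*m - 7) must hold; in canonical form it is (lim + (1/2)*r ≤ 9 ∨ 2*lim + 2*r = -1) ∧ (r < 3 ∨ 2*m = -4).
Before lim := 2*lim - 3: (2*lim + (1/2)*r ≤ 12 ∨ 4*lim + 2*r = 5) ∧ (r < 3 ∨ 2*m = -4)
Before r := 3*m - 5: (2*lim + (3/2)*m ≤ 29/2 ∨ 4*lim + 6*m = 15) ∧ (3*m < 8 ∨ 2*m = -4)
Before r := m + 5: (2*lim + (3/2)*m ≤ 29/2 ∨ 4*lim + 6*m = 15) ∧ (3*m < 8 ∨ 2*m = -4)
Before lim := lim + lim: (4*lim + (3/2)*m ≤ 29/2 ∨ 8*lim + 6*m = 15) ∧ (3*m < 8 ∨ 2*m = -4)
Answer: WP = (4*lim + (3/2)*m ≤ 29/2 ∨ 8*lim + 6*m = 15) ∧ (3*m < 8 ∨ 2*m = -4)


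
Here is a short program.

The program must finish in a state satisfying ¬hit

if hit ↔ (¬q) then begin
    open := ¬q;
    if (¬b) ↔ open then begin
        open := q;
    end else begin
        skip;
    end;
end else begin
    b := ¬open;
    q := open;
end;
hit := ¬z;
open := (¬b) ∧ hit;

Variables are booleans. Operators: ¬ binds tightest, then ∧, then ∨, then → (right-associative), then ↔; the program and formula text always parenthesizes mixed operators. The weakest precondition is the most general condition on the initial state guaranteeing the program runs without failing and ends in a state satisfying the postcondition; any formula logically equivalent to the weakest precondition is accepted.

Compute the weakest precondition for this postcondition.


Working backward. After the program, ¬hit must hold.
Before open := (¬b) ∧ hit: ¬hit
Before hit := ¬z: z
Then branch requires (((¬b) ↔ (¬q)) → z) ∧ ((¬((¬b) ↔ (¬q))) → z); else branch requires z.
Before the if: ((hit ↔ (¬q)) → ((((¬b) ↔ (¬q)) → z) ∧ ((¬((¬b) ↔ (¬q))) → z))) ∧ ((¬(hit ↔ (¬q))) → z)
Answer: WP = ((hit ↔ (¬q)) → ((((¬b) ↔ (¬q)) → z) ∧ ((¬((¬b) ↔ (¬q))) → z))) ∧ ((¬(hit ↔ (¬q))) → z)


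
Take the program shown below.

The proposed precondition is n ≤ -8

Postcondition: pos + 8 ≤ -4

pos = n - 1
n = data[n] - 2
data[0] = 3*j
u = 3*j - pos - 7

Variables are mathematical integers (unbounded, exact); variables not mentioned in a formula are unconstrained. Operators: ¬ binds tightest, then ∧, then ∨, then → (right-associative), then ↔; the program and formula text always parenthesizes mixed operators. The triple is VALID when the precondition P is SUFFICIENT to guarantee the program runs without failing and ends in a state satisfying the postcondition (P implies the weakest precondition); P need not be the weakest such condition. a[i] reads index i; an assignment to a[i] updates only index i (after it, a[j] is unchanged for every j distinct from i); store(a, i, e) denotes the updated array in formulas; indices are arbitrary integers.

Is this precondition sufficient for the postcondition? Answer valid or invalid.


Working backward. After the program, the postcondition pos + 8 ≤ -4 must hold; in canonical form it is pos ≤ -12.
Before u := 3*j - pos - 7: pos ≤ -12
Before data[0] := 3*j: pos ≤ -12
Before n := data[n] - 2: pos ≤ -12
Before pos := n - 1: n ≤ -11
The weakest precondition is n ≤ -11.
Check whether n ≤ -8 implies it.
Countermodel: at the initial state n = -10, the precondition holds but the weakest precondition fails.
Answer: invalid


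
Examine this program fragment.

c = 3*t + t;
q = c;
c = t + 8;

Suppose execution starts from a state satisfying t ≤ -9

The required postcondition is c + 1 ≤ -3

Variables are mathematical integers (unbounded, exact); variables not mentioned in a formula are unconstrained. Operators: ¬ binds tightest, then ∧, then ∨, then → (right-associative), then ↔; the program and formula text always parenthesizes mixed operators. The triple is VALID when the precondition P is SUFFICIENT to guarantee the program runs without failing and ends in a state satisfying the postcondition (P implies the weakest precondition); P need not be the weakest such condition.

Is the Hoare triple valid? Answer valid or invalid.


Working backward. After the program, the postcondition c + 1 ≤ -3 must hold; in canonical form it is c ≤ -4.
Before c := t + 8: t ≤ -12
Before q := c: t ≤ -12
Before c := 3*t + t: t ≤ -12
The weakest precondition is t ≤ -12.
Check whether t ≤ -9 implies it.
Countermodel: at the initial state t = -11, the precondition holds but the weakest precondition fails.
Answer: invalid


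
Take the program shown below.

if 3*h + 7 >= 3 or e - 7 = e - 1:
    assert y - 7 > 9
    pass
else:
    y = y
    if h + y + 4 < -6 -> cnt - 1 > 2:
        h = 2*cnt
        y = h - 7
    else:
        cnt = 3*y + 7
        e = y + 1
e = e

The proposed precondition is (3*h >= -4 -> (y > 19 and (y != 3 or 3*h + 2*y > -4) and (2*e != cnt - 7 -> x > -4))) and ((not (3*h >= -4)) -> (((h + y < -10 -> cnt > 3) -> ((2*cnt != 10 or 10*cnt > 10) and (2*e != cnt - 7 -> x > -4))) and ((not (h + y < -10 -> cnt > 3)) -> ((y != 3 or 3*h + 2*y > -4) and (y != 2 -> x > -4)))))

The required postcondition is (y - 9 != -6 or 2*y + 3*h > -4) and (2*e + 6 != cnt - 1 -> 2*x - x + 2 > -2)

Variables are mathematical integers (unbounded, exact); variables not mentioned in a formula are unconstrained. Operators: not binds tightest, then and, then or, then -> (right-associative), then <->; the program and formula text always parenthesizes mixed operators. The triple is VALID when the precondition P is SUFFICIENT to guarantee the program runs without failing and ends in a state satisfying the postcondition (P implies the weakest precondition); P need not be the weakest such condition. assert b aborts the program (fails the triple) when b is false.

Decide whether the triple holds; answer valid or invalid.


Working backward. After the program, the postcondition (y - 9 != -6 or 2*y + 3*h > -4) and (2*e + 6 != cnt - 1 -> 2*x - x + 2 > -2) must hold; in canonical form it is (y != 3 or 3*h + 2*y > -4) and (2*e != cnt - 7 -> x > -4).
Before e := e: (y != 3 or 3*h + 2*y > -4) and (2*e != cnt - 7 -> x > -4)
Then branch requires y > 16 and (y != 3 or 3*h + 2*y > -4) and (2*e != cnt - 7 -> x > -4); else branch requires ((h + y < -10 -> cnt > 3) -> ((2*cnt != 10 or 10*cnt > 10) and (2*e != cnt - 7 -> x > -4))) and ((not (h + y < -10 -> cnt > 3)) -> ((y != 3 or 3*h + 2*y > -4) and (y != 2 -> x > -4))).
Before the if: (3*h >= -4 -> (y > 16 and (y != 3 or 3*h + 2*y > -4) and (2*e != cnt - 7 -> x > -4))) and ((not (3*h >= -4)) -> (((h + y < -10 -> cnt > 3) -> ((2*cnt != 10 or 10*cnt > 10) and (2*e != cnt - 7 -> x > -4))) and ((not (h + y < -10 -> cnt > 3)) -> ((y != 3 or 3*h + 2*y > -4) and (y != 2 -> x > -4)))))
The weakest precondition is (3*h >= -4 -> (y > 16 and (y != 3 or 3*h + 2*y > -4) and (2*e != cnt - 7 -> x > -4))) and ((not (3*h >= -4)) -> (((h + y < -10 -> cnt > 3) -> ((2*cnt != 10 or 10*cnt > 10) and (2*e != cnt - 7 -> x > -4))) and ((not (h + y < -10 -> cnt > 3)) -> ((y != 3 or 3*h + 2*y > -4) and (y != 2 -> x > -4))))).
Check whether (3*h >= -4 -> (y > 19 and (y != 3 or 3*h + 2*y > -4) and (2*e != cnt - 7 -> x > -4))) and ((not (3*h >= -4)) -> (((h + y < -10 -> cnt > 3) -> ((2*cnt != 10 or 10*cnt > 10) and (2*e != cnt - 7 -> x > -4))) and ((not (h + y < -10 -> cnt > 3)) -> ((y != 3 or 3*h + 2*y > -4) and (y != 2 -> x > -4))))) implies it.
Every state satisfying the precondition satisfies the weakest precondition: the implication holds.
Answer: valid


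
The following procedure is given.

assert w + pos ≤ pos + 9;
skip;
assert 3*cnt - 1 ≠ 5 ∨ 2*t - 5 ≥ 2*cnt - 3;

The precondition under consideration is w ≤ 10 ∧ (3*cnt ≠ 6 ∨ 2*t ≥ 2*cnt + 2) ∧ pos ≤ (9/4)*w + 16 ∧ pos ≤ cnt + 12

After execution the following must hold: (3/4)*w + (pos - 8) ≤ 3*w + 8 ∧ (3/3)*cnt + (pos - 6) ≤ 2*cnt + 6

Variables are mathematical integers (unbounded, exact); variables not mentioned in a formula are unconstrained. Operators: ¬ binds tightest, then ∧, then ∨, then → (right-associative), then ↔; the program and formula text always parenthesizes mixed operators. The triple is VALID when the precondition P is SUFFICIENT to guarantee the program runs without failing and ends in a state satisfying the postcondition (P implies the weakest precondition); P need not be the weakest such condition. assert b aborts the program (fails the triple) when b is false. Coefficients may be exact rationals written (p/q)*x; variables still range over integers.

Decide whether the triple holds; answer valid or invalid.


Working backward. After the program, the postcondition (3/4)*w + (pos - 8) ≤ 3*w + 8 ∧ (3/3)*cnt + (pos - 6) ≤ 2*cnt + 6 must hold; in canonical form it is pos ≤ (9/4)*w + 16 ∧ pos ≤ cnt + 12.
Before assert 3*cnt - 1 ≠ 5 ∨ 2*t - 5 ≥ 2*cnt - 3: (3*cnt ≠ 6 ∨ 2*t ≥ 2*cnt + 2) ∧ pos ≤ (9/4)*w + 16 ∧ pos ≤ cnt + 12
Before skip: (3*cnt ≠ 6 ∨ 2*t ≥ 2*cnt + 2) ∧ pos ≤ (9/4)*w + 16 ∧ pos ≤ cnt + 12
Before assert w + pos ≤ pos + 9: w ≤ 9 ∧ (3*cnt ≠ 6 ∨ 2*t ≥ 2*cnt + 2) ∧ pos ≤ (9/4)*w + 16 ∧ pos ≤ cnt + 12
The weakest precondition is w ≤ 9 ∧ (3*cnt ≠ 6 ∨ 2*t ≥ 2*cnt + 2) ∧ pos ≤ (9/4)*w + 16 ∧ pos ≤ cnt + 12.
Check whether w ≤ 10 ∧ (3*cnt ≠ 6 ∨ 2*t ≥ 2*cnt + 2) ∧ pos ≤ (9/4)*w + 16 ∧ pos ≤ cnt + 12 implies it.
Countermodel: at the initial state cnt = 3, pos = 0, t = 2, w = 10, the precondition holds but the weakest precondition fails.
Answer: invalid


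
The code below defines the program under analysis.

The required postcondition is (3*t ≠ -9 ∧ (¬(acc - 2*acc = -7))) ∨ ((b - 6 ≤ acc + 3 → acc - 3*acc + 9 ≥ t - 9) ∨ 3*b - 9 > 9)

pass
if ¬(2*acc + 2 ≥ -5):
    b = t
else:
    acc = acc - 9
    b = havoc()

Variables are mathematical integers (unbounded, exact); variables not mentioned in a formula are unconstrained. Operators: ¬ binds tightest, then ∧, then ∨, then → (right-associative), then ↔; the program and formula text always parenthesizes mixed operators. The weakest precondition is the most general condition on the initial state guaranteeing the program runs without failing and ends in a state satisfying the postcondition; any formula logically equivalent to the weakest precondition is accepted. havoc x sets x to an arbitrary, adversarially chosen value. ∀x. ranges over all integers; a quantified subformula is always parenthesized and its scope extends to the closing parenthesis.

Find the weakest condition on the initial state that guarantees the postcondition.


Working backward. After the program, the postcondition (3*t ≠ -9 ∧ (¬(acc - 2*acc = -7))) ∨ ((b - 6 ≤ acc + 3 → acc - 3*acc + 9 ≥ t - 9) ∨ 3*b - 9 > 9) must hold; in canonical form it is (3*t ≠ -9 ∧ (¬(acc = 7))) ∨ (b ≤ acc + 9 → 2*acc + t ≤ 18) ∨ 3*b > 18.
Then branch requires (3*t ≠ -9 ∧ (¬(acc = 7))) ∨ (t ≤ acc + 9 → 2*acc + t ≤ 18) ∨ 3*t > 18; else branch requires ∀b_1. ((3*t ≠ -9 ∧ (¬(acc = 16))) ∨ (b_1 ≤ acc → 2*acc + t ≤ 36) ∨ 3*b_1 > 18).
Before the if: ((¬(2*acc ≥ -7)) → ((3*t ≠ -9 ∧ (¬(acc = 7))) ∨ (t ≤ acc + 9 → 2*acc + t ≤ 18) ∨ 3*t > 18)) ∧ (2*acc ≥ -7 → (∀b_1. ((3*t ≠ -9 ∧ (¬(acc = 16))) ∨ (b_1 ≤ acc → 2*acc + t ≤ 36) ∨ 3*b_1 > 18)))
Before skip: ((¬(2*acc ≥ -7)) → ((3*t ≠ -9 ∧ (¬(acc = 7))) ∨ (t ≤ acc + 9 → 2*acc + t ≤ 18) ∨ 3*t > 18)) ∧ (2*acc ≥ -7 → (∀b_1. ((3*t ≠ -9 ∧ (¬(acc = 16))) ∨ (b_1 ≤ acc → 2*acc + t ≤ 36) ∨ 3*b_1 > 18)))
Answer: WP = ((¬(2*acc ≥ -7)) → ((3*t ≠ -9 ∧ (¬(acc = 7))) ∨ (t ≤ acc + 9 → 2*acc + t ≤ 18) ∨ 3*t > 18)) ∧ (2*acc ≥ -7 → (∀b_1. ((3*t ≠ -9 ∧ (¬(acc = 16))) ∨ (b_1 ≤ acc → 2*acc + t ≤ 36) ∨ 3*b_1 > 18)))
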